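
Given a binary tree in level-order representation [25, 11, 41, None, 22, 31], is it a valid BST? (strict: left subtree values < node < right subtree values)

Level-order array: [25, 11, 41, None, 22, 31]
Validate using subtree bounds (lo, hi): at each node, require lo < value < hi,
then recurse left with hi=value and right with lo=value.
Preorder trace (stopping at first violation):
  at node 25 with bounds (-inf, +inf): OK
  at node 11 with bounds (-inf, 25): OK
  at node 22 with bounds (11, 25): OK
  at node 41 with bounds (25, +inf): OK
  at node 31 with bounds (25, 41): OK
No violation found at any node.
Result: Valid BST


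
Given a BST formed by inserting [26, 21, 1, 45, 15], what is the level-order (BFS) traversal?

Tree insertion order: [26, 21, 1, 45, 15]
Tree (level-order array): [26, 21, 45, 1, None, None, None, None, 15]
BFS from the root, enqueuing left then right child of each popped node:
  queue [26] -> pop 26, enqueue [21, 45], visited so far: [26]
  queue [21, 45] -> pop 21, enqueue [1], visited so far: [26, 21]
  queue [45, 1] -> pop 45, enqueue [none], visited so far: [26, 21, 45]
  queue [1] -> pop 1, enqueue [15], visited so far: [26, 21, 45, 1]
  queue [15] -> pop 15, enqueue [none], visited so far: [26, 21, 45, 1, 15]
Result: [26, 21, 45, 1, 15]


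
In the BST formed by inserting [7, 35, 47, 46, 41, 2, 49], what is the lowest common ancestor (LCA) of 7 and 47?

Tree insertion order: [7, 35, 47, 46, 41, 2, 49]
Tree (level-order array): [7, 2, 35, None, None, None, 47, 46, 49, 41]
In a BST, the LCA of p=7, q=47 is the first node v on the
root-to-leaf path with p <= v <= q (go left if both < v, right if both > v).
Walk from root:
  at 7: 7 <= 7 <= 47, this is the LCA
LCA = 7


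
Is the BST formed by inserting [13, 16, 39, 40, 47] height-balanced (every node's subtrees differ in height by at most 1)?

Tree (level-order array): [13, None, 16, None, 39, None, 40, None, 47]
Definition: a tree is height-balanced if, at every node, |h(left) - h(right)| <= 1 (empty subtree has height -1).
Bottom-up per-node check:
  node 47: h_left=-1, h_right=-1, diff=0 [OK], height=0
  node 40: h_left=-1, h_right=0, diff=1 [OK], height=1
  node 39: h_left=-1, h_right=1, diff=2 [FAIL (|-1-1|=2 > 1)], height=2
  node 16: h_left=-1, h_right=2, diff=3 [FAIL (|-1-2|=3 > 1)], height=3
  node 13: h_left=-1, h_right=3, diff=4 [FAIL (|-1-3|=4 > 1)], height=4
Node 39 violates the condition: |-1 - 1| = 2 > 1.
Result: Not balanced


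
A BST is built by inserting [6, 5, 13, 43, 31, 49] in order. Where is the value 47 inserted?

Starting tree (level order): [6, 5, 13, None, None, None, 43, 31, 49]
Insertion path: 6 -> 13 -> 43 -> 49
Result: insert 47 as left child of 49
Final tree (level order): [6, 5, 13, None, None, None, 43, 31, 49, None, None, 47]


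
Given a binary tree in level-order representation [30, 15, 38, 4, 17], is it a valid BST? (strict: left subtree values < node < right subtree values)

Level-order array: [30, 15, 38, 4, 17]
Validate using subtree bounds (lo, hi): at each node, require lo < value < hi,
then recurse left with hi=value and right with lo=value.
Preorder trace (stopping at first violation):
  at node 30 with bounds (-inf, +inf): OK
  at node 15 with bounds (-inf, 30): OK
  at node 4 with bounds (-inf, 15): OK
  at node 17 with bounds (15, 30): OK
  at node 38 with bounds (30, +inf): OK
No violation found at any node.
Result: Valid BST


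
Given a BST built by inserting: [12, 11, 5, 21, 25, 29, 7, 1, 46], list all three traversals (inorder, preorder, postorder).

Tree insertion order: [12, 11, 5, 21, 25, 29, 7, 1, 46]
Tree (level-order array): [12, 11, 21, 5, None, None, 25, 1, 7, None, 29, None, None, None, None, None, 46]
Inorder (L, root, R): [1, 5, 7, 11, 12, 21, 25, 29, 46]
Preorder (root, L, R): [12, 11, 5, 1, 7, 21, 25, 29, 46]
Postorder (L, R, root): [1, 7, 5, 11, 46, 29, 25, 21, 12]


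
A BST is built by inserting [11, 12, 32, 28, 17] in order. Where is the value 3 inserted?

Starting tree (level order): [11, None, 12, None, 32, 28, None, 17]
Insertion path: 11
Result: insert 3 as left child of 11
Final tree (level order): [11, 3, 12, None, None, None, 32, 28, None, 17]


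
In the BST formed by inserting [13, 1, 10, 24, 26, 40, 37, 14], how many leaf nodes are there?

Tree built from: [13, 1, 10, 24, 26, 40, 37, 14]
Tree (level-order array): [13, 1, 24, None, 10, 14, 26, None, None, None, None, None, 40, 37]
Rule: A leaf has 0 children.
Per-node child counts:
  node 13: 2 child(ren)
  node 1: 1 child(ren)
  node 10: 0 child(ren)
  node 24: 2 child(ren)
  node 14: 0 child(ren)
  node 26: 1 child(ren)
  node 40: 1 child(ren)
  node 37: 0 child(ren)
Matching nodes: [10, 14, 37]
Count of leaf nodes: 3


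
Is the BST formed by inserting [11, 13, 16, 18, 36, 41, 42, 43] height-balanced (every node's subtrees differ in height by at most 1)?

Tree (level-order array): [11, None, 13, None, 16, None, 18, None, 36, None, 41, None, 42, None, 43]
Definition: a tree is height-balanced if, at every node, |h(left) - h(right)| <= 1 (empty subtree has height -1).
Bottom-up per-node check:
  node 43: h_left=-1, h_right=-1, diff=0 [OK], height=0
  node 42: h_left=-1, h_right=0, diff=1 [OK], height=1
  node 41: h_left=-1, h_right=1, diff=2 [FAIL (|-1-1|=2 > 1)], height=2
  node 36: h_left=-1, h_right=2, diff=3 [FAIL (|-1-2|=3 > 1)], height=3
  node 18: h_left=-1, h_right=3, diff=4 [FAIL (|-1-3|=4 > 1)], height=4
  node 16: h_left=-1, h_right=4, diff=5 [FAIL (|-1-4|=5 > 1)], height=5
  node 13: h_left=-1, h_right=5, diff=6 [FAIL (|-1-5|=6 > 1)], height=6
  node 11: h_left=-1, h_right=6, diff=7 [FAIL (|-1-6|=7 > 1)], height=7
Node 41 violates the condition: |-1 - 1| = 2 > 1.
Result: Not balanced


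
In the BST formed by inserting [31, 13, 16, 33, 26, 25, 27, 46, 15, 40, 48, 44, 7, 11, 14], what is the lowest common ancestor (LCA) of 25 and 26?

Tree insertion order: [31, 13, 16, 33, 26, 25, 27, 46, 15, 40, 48, 44, 7, 11, 14]
Tree (level-order array): [31, 13, 33, 7, 16, None, 46, None, 11, 15, 26, 40, 48, None, None, 14, None, 25, 27, None, 44]
In a BST, the LCA of p=25, q=26 is the first node v on the
root-to-leaf path with p <= v <= q (go left if both < v, right if both > v).
Walk from root:
  at 31: both 25 and 26 < 31, go left
  at 13: both 25 and 26 > 13, go right
  at 16: both 25 and 26 > 16, go right
  at 26: 25 <= 26 <= 26, this is the LCA
LCA = 26


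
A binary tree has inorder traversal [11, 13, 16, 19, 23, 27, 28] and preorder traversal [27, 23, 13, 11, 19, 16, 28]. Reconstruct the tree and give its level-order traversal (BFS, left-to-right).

Inorder:  [11, 13, 16, 19, 23, 27, 28]
Preorder: [27, 23, 13, 11, 19, 16, 28]
Algorithm: preorder visits root first, so consume preorder in order;
for each root, split the current inorder slice at that value into
left-subtree inorder and right-subtree inorder, then recurse.
Recursive splits:
  root=27; inorder splits into left=[11, 13, 16, 19, 23], right=[28]
  root=23; inorder splits into left=[11, 13, 16, 19], right=[]
  root=13; inorder splits into left=[11], right=[16, 19]
  root=11; inorder splits into left=[], right=[]
  root=19; inorder splits into left=[16], right=[]
  root=16; inorder splits into left=[], right=[]
  root=28; inorder splits into left=[], right=[]
Reconstructed level-order: [27, 23, 28, 13, 11, 19, 16]


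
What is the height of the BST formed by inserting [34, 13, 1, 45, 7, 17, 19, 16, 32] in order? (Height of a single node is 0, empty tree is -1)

Insertion order: [34, 13, 1, 45, 7, 17, 19, 16, 32]
Tree (level-order array): [34, 13, 45, 1, 17, None, None, None, 7, 16, 19, None, None, None, None, None, 32]
Compute height bottom-up (empty subtree = -1):
  height(7) = 1 + max(-1, -1) = 0
  height(1) = 1 + max(-1, 0) = 1
  height(16) = 1 + max(-1, -1) = 0
  height(32) = 1 + max(-1, -1) = 0
  height(19) = 1 + max(-1, 0) = 1
  height(17) = 1 + max(0, 1) = 2
  height(13) = 1 + max(1, 2) = 3
  height(45) = 1 + max(-1, -1) = 0
  height(34) = 1 + max(3, 0) = 4
Height = 4


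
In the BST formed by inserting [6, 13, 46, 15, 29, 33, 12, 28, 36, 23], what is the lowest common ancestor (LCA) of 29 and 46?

Tree insertion order: [6, 13, 46, 15, 29, 33, 12, 28, 36, 23]
Tree (level-order array): [6, None, 13, 12, 46, None, None, 15, None, None, 29, 28, 33, 23, None, None, 36]
In a BST, the LCA of p=29, q=46 is the first node v on the
root-to-leaf path with p <= v <= q (go left if both < v, right if both > v).
Walk from root:
  at 6: both 29 and 46 > 6, go right
  at 13: both 29 and 46 > 13, go right
  at 46: 29 <= 46 <= 46, this is the LCA
LCA = 46


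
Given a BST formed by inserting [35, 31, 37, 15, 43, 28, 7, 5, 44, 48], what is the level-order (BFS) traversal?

Tree insertion order: [35, 31, 37, 15, 43, 28, 7, 5, 44, 48]
Tree (level-order array): [35, 31, 37, 15, None, None, 43, 7, 28, None, 44, 5, None, None, None, None, 48]
BFS from the root, enqueuing left then right child of each popped node:
  queue [35] -> pop 35, enqueue [31, 37], visited so far: [35]
  queue [31, 37] -> pop 31, enqueue [15], visited so far: [35, 31]
  queue [37, 15] -> pop 37, enqueue [43], visited so far: [35, 31, 37]
  queue [15, 43] -> pop 15, enqueue [7, 28], visited so far: [35, 31, 37, 15]
  queue [43, 7, 28] -> pop 43, enqueue [44], visited so far: [35, 31, 37, 15, 43]
  queue [7, 28, 44] -> pop 7, enqueue [5], visited so far: [35, 31, 37, 15, 43, 7]
  queue [28, 44, 5] -> pop 28, enqueue [none], visited so far: [35, 31, 37, 15, 43, 7, 28]
  queue [44, 5] -> pop 44, enqueue [48], visited so far: [35, 31, 37, 15, 43, 7, 28, 44]
  queue [5, 48] -> pop 5, enqueue [none], visited so far: [35, 31, 37, 15, 43, 7, 28, 44, 5]
  queue [48] -> pop 48, enqueue [none], visited so far: [35, 31, 37, 15, 43, 7, 28, 44, 5, 48]
Result: [35, 31, 37, 15, 43, 7, 28, 44, 5, 48]


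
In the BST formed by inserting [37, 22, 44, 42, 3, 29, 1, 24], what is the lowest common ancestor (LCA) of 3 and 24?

Tree insertion order: [37, 22, 44, 42, 3, 29, 1, 24]
Tree (level-order array): [37, 22, 44, 3, 29, 42, None, 1, None, 24]
In a BST, the LCA of p=3, q=24 is the first node v on the
root-to-leaf path with p <= v <= q (go left if both < v, right if both > v).
Walk from root:
  at 37: both 3 and 24 < 37, go left
  at 22: 3 <= 22 <= 24, this is the LCA
LCA = 22


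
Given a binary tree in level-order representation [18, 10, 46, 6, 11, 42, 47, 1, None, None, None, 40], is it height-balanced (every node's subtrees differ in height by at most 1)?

Tree (level-order array): [18, 10, 46, 6, 11, 42, 47, 1, None, None, None, 40]
Definition: a tree is height-balanced if, at every node, |h(left) - h(right)| <= 1 (empty subtree has height -1).
Bottom-up per-node check:
  node 1: h_left=-1, h_right=-1, diff=0 [OK], height=0
  node 6: h_left=0, h_right=-1, diff=1 [OK], height=1
  node 11: h_left=-1, h_right=-1, diff=0 [OK], height=0
  node 10: h_left=1, h_right=0, diff=1 [OK], height=2
  node 40: h_left=-1, h_right=-1, diff=0 [OK], height=0
  node 42: h_left=0, h_right=-1, diff=1 [OK], height=1
  node 47: h_left=-1, h_right=-1, diff=0 [OK], height=0
  node 46: h_left=1, h_right=0, diff=1 [OK], height=2
  node 18: h_left=2, h_right=2, diff=0 [OK], height=3
All nodes satisfy the balance condition.
Result: Balanced


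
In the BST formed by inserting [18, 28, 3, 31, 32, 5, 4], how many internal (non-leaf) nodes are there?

Tree built from: [18, 28, 3, 31, 32, 5, 4]
Tree (level-order array): [18, 3, 28, None, 5, None, 31, 4, None, None, 32]
Rule: An internal node has at least one child.
Per-node child counts:
  node 18: 2 child(ren)
  node 3: 1 child(ren)
  node 5: 1 child(ren)
  node 4: 0 child(ren)
  node 28: 1 child(ren)
  node 31: 1 child(ren)
  node 32: 0 child(ren)
Matching nodes: [18, 3, 5, 28, 31]
Count of internal (non-leaf) nodes: 5


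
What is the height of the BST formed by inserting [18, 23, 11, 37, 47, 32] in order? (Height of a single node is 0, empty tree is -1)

Insertion order: [18, 23, 11, 37, 47, 32]
Tree (level-order array): [18, 11, 23, None, None, None, 37, 32, 47]
Compute height bottom-up (empty subtree = -1):
  height(11) = 1 + max(-1, -1) = 0
  height(32) = 1 + max(-1, -1) = 0
  height(47) = 1 + max(-1, -1) = 0
  height(37) = 1 + max(0, 0) = 1
  height(23) = 1 + max(-1, 1) = 2
  height(18) = 1 + max(0, 2) = 3
Height = 3


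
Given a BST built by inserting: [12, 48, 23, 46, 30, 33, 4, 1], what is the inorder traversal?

Tree insertion order: [12, 48, 23, 46, 30, 33, 4, 1]
Tree (level-order array): [12, 4, 48, 1, None, 23, None, None, None, None, 46, 30, None, None, 33]
Inorder traversal: [1, 4, 12, 23, 30, 33, 46, 48]


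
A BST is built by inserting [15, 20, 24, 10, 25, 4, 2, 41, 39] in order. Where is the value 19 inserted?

Starting tree (level order): [15, 10, 20, 4, None, None, 24, 2, None, None, 25, None, None, None, 41, 39]
Insertion path: 15 -> 20
Result: insert 19 as left child of 20
Final tree (level order): [15, 10, 20, 4, None, 19, 24, 2, None, None, None, None, 25, None, None, None, 41, 39]


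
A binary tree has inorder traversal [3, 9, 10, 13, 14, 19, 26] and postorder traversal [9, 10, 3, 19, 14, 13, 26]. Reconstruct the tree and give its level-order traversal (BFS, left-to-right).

Inorder:   [3, 9, 10, 13, 14, 19, 26]
Postorder: [9, 10, 3, 19, 14, 13, 26]
Algorithm: postorder visits root last, so walk postorder right-to-left;
each value is the root of the current inorder slice — split it at that
value, recurse on the right subtree first, then the left.
Recursive splits:
  root=26; inorder splits into left=[3, 9, 10, 13, 14, 19], right=[]
  root=13; inorder splits into left=[3, 9, 10], right=[14, 19]
  root=14; inorder splits into left=[], right=[19]
  root=19; inorder splits into left=[], right=[]
  root=3; inorder splits into left=[], right=[9, 10]
  root=10; inorder splits into left=[9], right=[]
  root=9; inorder splits into left=[], right=[]
Reconstructed level-order: [26, 13, 3, 14, 10, 19, 9]


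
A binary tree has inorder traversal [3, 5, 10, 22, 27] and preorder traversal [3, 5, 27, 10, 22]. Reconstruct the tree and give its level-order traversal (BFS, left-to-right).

Inorder:  [3, 5, 10, 22, 27]
Preorder: [3, 5, 27, 10, 22]
Algorithm: preorder visits root first, so consume preorder in order;
for each root, split the current inorder slice at that value into
left-subtree inorder and right-subtree inorder, then recurse.
Recursive splits:
  root=3; inorder splits into left=[], right=[5, 10, 22, 27]
  root=5; inorder splits into left=[], right=[10, 22, 27]
  root=27; inorder splits into left=[10, 22], right=[]
  root=10; inorder splits into left=[], right=[22]
  root=22; inorder splits into left=[], right=[]
Reconstructed level-order: [3, 5, 27, 10, 22]


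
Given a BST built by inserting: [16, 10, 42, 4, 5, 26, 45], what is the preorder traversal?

Tree insertion order: [16, 10, 42, 4, 5, 26, 45]
Tree (level-order array): [16, 10, 42, 4, None, 26, 45, None, 5]
Preorder traversal: [16, 10, 4, 5, 42, 26, 45]


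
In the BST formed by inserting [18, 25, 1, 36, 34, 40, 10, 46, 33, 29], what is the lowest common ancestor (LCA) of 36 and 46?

Tree insertion order: [18, 25, 1, 36, 34, 40, 10, 46, 33, 29]
Tree (level-order array): [18, 1, 25, None, 10, None, 36, None, None, 34, 40, 33, None, None, 46, 29]
In a BST, the LCA of p=36, q=46 is the first node v on the
root-to-leaf path with p <= v <= q (go left if both < v, right if both > v).
Walk from root:
  at 18: both 36 and 46 > 18, go right
  at 25: both 36 and 46 > 25, go right
  at 36: 36 <= 36 <= 46, this is the LCA
LCA = 36


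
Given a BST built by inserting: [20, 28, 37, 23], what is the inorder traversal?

Tree insertion order: [20, 28, 37, 23]
Tree (level-order array): [20, None, 28, 23, 37]
Inorder traversal: [20, 23, 28, 37]


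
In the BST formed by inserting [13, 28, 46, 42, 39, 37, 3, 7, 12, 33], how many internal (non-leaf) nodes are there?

Tree built from: [13, 28, 46, 42, 39, 37, 3, 7, 12, 33]
Tree (level-order array): [13, 3, 28, None, 7, None, 46, None, 12, 42, None, None, None, 39, None, 37, None, 33]
Rule: An internal node has at least one child.
Per-node child counts:
  node 13: 2 child(ren)
  node 3: 1 child(ren)
  node 7: 1 child(ren)
  node 12: 0 child(ren)
  node 28: 1 child(ren)
  node 46: 1 child(ren)
  node 42: 1 child(ren)
  node 39: 1 child(ren)
  node 37: 1 child(ren)
  node 33: 0 child(ren)
Matching nodes: [13, 3, 7, 28, 46, 42, 39, 37]
Count of internal (non-leaf) nodes: 8


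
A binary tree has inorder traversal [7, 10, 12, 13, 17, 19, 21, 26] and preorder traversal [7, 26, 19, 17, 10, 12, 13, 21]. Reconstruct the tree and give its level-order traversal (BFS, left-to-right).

Inorder:  [7, 10, 12, 13, 17, 19, 21, 26]
Preorder: [7, 26, 19, 17, 10, 12, 13, 21]
Algorithm: preorder visits root first, so consume preorder in order;
for each root, split the current inorder slice at that value into
left-subtree inorder and right-subtree inorder, then recurse.
Recursive splits:
  root=7; inorder splits into left=[], right=[10, 12, 13, 17, 19, 21, 26]
  root=26; inorder splits into left=[10, 12, 13, 17, 19, 21], right=[]
  root=19; inorder splits into left=[10, 12, 13, 17], right=[21]
  root=17; inorder splits into left=[10, 12, 13], right=[]
  root=10; inorder splits into left=[], right=[12, 13]
  root=12; inorder splits into left=[], right=[13]
  root=13; inorder splits into left=[], right=[]
  root=21; inorder splits into left=[], right=[]
Reconstructed level-order: [7, 26, 19, 17, 21, 10, 12, 13]


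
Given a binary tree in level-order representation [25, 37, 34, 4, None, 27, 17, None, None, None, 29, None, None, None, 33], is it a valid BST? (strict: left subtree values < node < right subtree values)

Level-order array: [25, 37, 34, 4, None, 27, 17, None, None, None, 29, None, None, None, 33]
Validate using subtree bounds (lo, hi): at each node, require lo < value < hi,
then recurse left with hi=value and right with lo=value.
Preorder trace (stopping at first violation):
  at node 25 with bounds (-inf, +inf): OK
  at node 37 with bounds (-inf, 25): VIOLATION
Node 37 violates its bound: not (-inf < 37 < 25).
Result: Not a valid BST


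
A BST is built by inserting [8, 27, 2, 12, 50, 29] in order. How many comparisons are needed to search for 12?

Search path for 12: 8 -> 27 -> 12
Found: True
Comparisons: 3


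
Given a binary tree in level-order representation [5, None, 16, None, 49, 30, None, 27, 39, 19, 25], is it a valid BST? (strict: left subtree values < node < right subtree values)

Level-order array: [5, None, 16, None, 49, 30, None, 27, 39, 19, 25]
Validate using subtree bounds (lo, hi): at each node, require lo < value < hi,
then recurse left with hi=value and right with lo=value.
Preorder trace (stopping at first violation):
  at node 5 with bounds (-inf, +inf): OK
  at node 16 with bounds (5, +inf): OK
  at node 49 with bounds (16, +inf): OK
  at node 30 with bounds (16, 49): OK
  at node 27 with bounds (16, 30): OK
  at node 19 with bounds (16, 27): OK
  at node 25 with bounds (27, 30): VIOLATION
Node 25 violates its bound: not (27 < 25 < 30).
Result: Not a valid BST


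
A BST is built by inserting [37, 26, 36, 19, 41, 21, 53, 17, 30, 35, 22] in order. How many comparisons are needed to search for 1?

Search path for 1: 37 -> 26 -> 19 -> 17
Found: False
Comparisons: 4


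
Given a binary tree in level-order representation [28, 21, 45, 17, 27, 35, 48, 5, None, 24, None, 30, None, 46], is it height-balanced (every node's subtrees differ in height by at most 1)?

Tree (level-order array): [28, 21, 45, 17, 27, 35, 48, 5, None, 24, None, 30, None, 46]
Definition: a tree is height-balanced if, at every node, |h(left) - h(right)| <= 1 (empty subtree has height -1).
Bottom-up per-node check:
  node 5: h_left=-1, h_right=-1, diff=0 [OK], height=0
  node 17: h_left=0, h_right=-1, diff=1 [OK], height=1
  node 24: h_left=-1, h_right=-1, diff=0 [OK], height=0
  node 27: h_left=0, h_right=-1, diff=1 [OK], height=1
  node 21: h_left=1, h_right=1, diff=0 [OK], height=2
  node 30: h_left=-1, h_right=-1, diff=0 [OK], height=0
  node 35: h_left=0, h_right=-1, diff=1 [OK], height=1
  node 46: h_left=-1, h_right=-1, diff=0 [OK], height=0
  node 48: h_left=0, h_right=-1, diff=1 [OK], height=1
  node 45: h_left=1, h_right=1, diff=0 [OK], height=2
  node 28: h_left=2, h_right=2, diff=0 [OK], height=3
All nodes satisfy the balance condition.
Result: Balanced


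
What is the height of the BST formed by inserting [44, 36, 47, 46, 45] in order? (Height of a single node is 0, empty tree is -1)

Insertion order: [44, 36, 47, 46, 45]
Tree (level-order array): [44, 36, 47, None, None, 46, None, 45]
Compute height bottom-up (empty subtree = -1):
  height(36) = 1 + max(-1, -1) = 0
  height(45) = 1 + max(-1, -1) = 0
  height(46) = 1 + max(0, -1) = 1
  height(47) = 1 + max(1, -1) = 2
  height(44) = 1 + max(0, 2) = 3
Height = 3


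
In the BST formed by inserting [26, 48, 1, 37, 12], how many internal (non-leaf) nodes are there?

Tree built from: [26, 48, 1, 37, 12]
Tree (level-order array): [26, 1, 48, None, 12, 37]
Rule: An internal node has at least one child.
Per-node child counts:
  node 26: 2 child(ren)
  node 1: 1 child(ren)
  node 12: 0 child(ren)
  node 48: 1 child(ren)
  node 37: 0 child(ren)
Matching nodes: [26, 1, 48]
Count of internal (non-leaf) nodes: 3


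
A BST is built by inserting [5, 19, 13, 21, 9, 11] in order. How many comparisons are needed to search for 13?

Search path for 13: 5 -> 19 -> 13
Found: True
Comparisons: 3


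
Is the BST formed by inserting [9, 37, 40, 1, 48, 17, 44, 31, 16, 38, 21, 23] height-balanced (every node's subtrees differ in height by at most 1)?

Tree (level-order array): [9, 1, 37, None, None, 17, 40, 16, 31, 38, 48, None, None, 21, None, None, None, 44, None, None, 23]
Definition: a tree is height-balanced if, at every node, |h(left) - h(right)| <= 1 (empty subtree has height -1).
Bottom-up per-node check:
  node 1: h_left=-1, h_right=-1, diff=0 [OK], height=0
  node 16: h_left=-1, h_right=-1, diff=0 [OK], height=0
  node 23: h_left=-1, h_right=-1, diff=0 [OK], height=0
  node 21: h_left=-1, h_right=0, diff=1 [OK], height=1
  node 31: h_left=1, h_right=-1, diff=2 [FAIL (|1--1|=2 > 1)], height=2
  node 17: h_left=0, h_right=2, diff=2 [FAIL (|0-2|=2 > 1)], height=3
  node 38: h_left=-1, h_right=-1, diff=0 [OK], height=0
  node 44: h_left=-1, h_right=-1, diff=0 [OK], height=0
  node 48: h_left=0, h_right=-1, diff=1 [OK], height=1
  node 40: h_left=0, h_right=1, diff=1 [OK], height=2
  node 37: h_left=3, h_right=2, diff=1 [OK], height=4
  node 9: h_left=0, h_right=4, diff=4 [FAIL (|0-4|=4 > 1)], height=5
Node 31 violates the condition: |1 - -1| = 2 > 1.
Result: Not balanced


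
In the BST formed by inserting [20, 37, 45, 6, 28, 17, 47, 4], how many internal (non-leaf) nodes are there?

Tree built from: [20, 37, 45, 6, 28, 17, 47, 4]
Tree (level-order array): [20, 6, 37, 4, 17, 28, 45, None, None, None, None, None, None, None, 47]
Rule: An internal node has at least one child.
Per-node child counts:
  node 20: 2 child(ren)
  node 6: 2 child(ren)
  node 4: 0 child(ren)
  node 17: 0 child(ren)
  node 37: 2 child(ren)
  node 28: 0 child(ren)
  node 45: 1 child(ren)
  node 47: 0 child(ren)
Matching nodes: [20, 6, 37, 45]
Count of internal (non-leaf) nodes: 4


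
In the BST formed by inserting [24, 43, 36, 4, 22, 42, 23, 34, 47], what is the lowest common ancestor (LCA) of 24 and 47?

Tree insertion order: [24, 43, 36, 4, 22, 42, 23, 34, 47]
Tree (level-order array): [24, 4, 43, None, 22, 36, 47, None, 23, 34, 42]
In a BST, the LCA of p=24, q=47 is the first node v on the
root-to-leaf path with p <= v <= q (go left if both < v, right if both > v).
Walk from root:
  at 24: 24 <= 24 <= 47, this is the LCA
LCA = 24


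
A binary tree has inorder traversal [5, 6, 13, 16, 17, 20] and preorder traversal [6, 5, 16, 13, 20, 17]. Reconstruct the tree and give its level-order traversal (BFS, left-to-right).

Inorder:  [5, 6, 13, 16, 17, 20]
Preorder: [6, 5, 16, 13, 20, 17]
Algorithm: preorder visits root first, so consume preorder in order;
for each root, split the current inorder slice at that value into
left-subtree inorder and right-subtree inorder, then recurse.
Recursive splits:
  root=6; inorder splits into left=[5], right=[13, 16, 17, 20]
  root=5; inorder splits into left=[], right=[]
  root=16; inorder splits into left=[13], right=[17, 20]
  root=13; inorder splits into left=[], right=[]
  root=20; inorder splits into left=[17], right=[]
  root=17; inorder splits into left=[], right=[]
Reconstructed level-order: [6, 5, 16, 13, 20, 17]


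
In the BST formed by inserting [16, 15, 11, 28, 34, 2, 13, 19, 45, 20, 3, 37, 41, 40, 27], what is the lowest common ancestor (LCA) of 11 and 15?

Tree insertion order: [16, 15, 11, 28, 34, 2, 13, 19, 45, 20, 3, 37, 41, 40, 27]
Tree (level-order array): [16, 15, 28, 11, None, 19, 34, 2, 13, None, 20, None, 45, None, 3, None, None, None, 27, 37, None, None, None, None, None, None, 41, 40]
In a BST, the LCA of p=11, q=15 is the first node v on the
root-to-leaf path with p <= v <= q (go left if both < v, right if both > v).
Walk from root:
  at 16: both 11 and 15 < 16, go left
  at 15: 11 <= 15 <= 15, this is the LCA
LCA = 15


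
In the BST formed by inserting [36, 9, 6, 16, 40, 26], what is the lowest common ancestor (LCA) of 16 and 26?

Tree insertion order: [36, 9, 6, 16, 40, 26]
Tree (level-order array): [36, 9, 40, 6, 16, None, None, None, None, None, 26]
In a BST, the LCA of p=16, q=26 is the first node v on the
root-to-leaf path with p <= v <= q (go left if both < v, right if both > v).
Walk from root:
  at 36: both 16 and 26 < 36, go left
  at 9: both 16 and 26 > 9, go right
  at 16: 16 <= 16 <= 26, this is the LCA
LCA = 16


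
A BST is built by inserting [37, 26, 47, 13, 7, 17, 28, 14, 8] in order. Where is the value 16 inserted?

Starting tree (level order): [37, 26, 47, 13, 28, None, None, 7, 17, None, None, None, 8, 14]
Insertion path: 37 -> 26 -> 13 -> 17 -> 14
Result: insert 16 as right child of 14
Final tree (level order): [37, 26, 47, 13, 28, None, None, 7, 17, None, None, None, 8, 14, None, None, None, None, 16]


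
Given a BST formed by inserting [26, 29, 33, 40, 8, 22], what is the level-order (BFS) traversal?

Tree insertion order: [26, 29, 33, 40, 8, 22]
Tree (level-order array): [26, 8, 29, None, 22, None, 33, None, None, None, 40]
BFS from the root, enqueuing left then right child of each popped node:
  queue [26] -> pop 26, enqueue [8, 29], visited so far: [26]
  queue [8, 29] -> pop 8, enqueue [22], visited so far: [26, 8]
  queue [29, 22] -> pop 29, enqueue [33], visited so far: [26, 8, 29]
  queue [22, 33] -> pop 22, enqueue [none], visited so far: [26, 8, 29, 22]
  queue [33] -> pop 33, enqueue [40], visited so far: [26, 8, 29, 22, 33]
  queue [40] -> pop 40, enqueue [none], visited so far: [26, 8, 29, 22, 33, 40]
Result: [26, 8, 29, 22, 33, 40]


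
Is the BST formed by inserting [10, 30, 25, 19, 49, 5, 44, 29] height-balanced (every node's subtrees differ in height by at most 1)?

Tree (level-order array): [10, 5, 30, None, None, 25, 49, 19, 29, 44]
Definition: a tree is height-balanced if, at every node, |h(left) - h(right)| <= 1 (empty subtree has height -1).
Bottom-up per-node check:
  node 5: h_left=-1, h_right=-1, diff=0 [OK], height=0
  node 19: h_left=-1, h_right=-1, diff=0 [OK], height=0
  node 29: h_left=-1, h_right=-1, diff=0 [OK], height=0
  node 25: h_left=0, h_right=0, diff=0 [OK], height=1
  node 44: h_left=-1, h_right=-1, diff=0 [OK], height=0
  node 49: h_left=0, h_right=-1, diff=1 [OK], height=1
  node 30: h_left=1, h_right=1, diff=0 [OK], height=2
  node 10: h_left=0, h_right=2, diff=2 [FAIL (|0-2|=2 > 1)], height=3
Node 10 violates the condition: |0 - 2| = 2 > 1.
Result: Not balanced


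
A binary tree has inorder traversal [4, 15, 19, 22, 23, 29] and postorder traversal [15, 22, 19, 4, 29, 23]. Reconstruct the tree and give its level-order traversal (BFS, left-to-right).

Inorder:   [4, 15, 19, 22, 23, 29]
Postorder: [15, 22, 19, 4, 29, 23]
Algorithm: postorder visits root last, so walk postorder right-to-left;
each value is the root of the current inorder slice — split it at that
value, recurse on the right subtree first, then the left.
Recursive splits:
  root=23; inorder splits into left=[4, 15, 19, 22], right=[29]
  root=29; inorder splits into left=[], right=[]
  root=4; inorder splits into left=[], right=[15, 19, 22]
  root=19; inorder splits into left=[15], right=[22]
  root=22; inorder splits into left=[], right=[]
  root=15; inorder splits into left=[], right=[]
Reconstructed level-order: [23, 4, 29, 19, 15, 22]


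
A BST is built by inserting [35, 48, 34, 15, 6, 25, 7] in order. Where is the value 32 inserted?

Starting tree (level order): [35, 34, 48, 15, None, None, None, 6, 25, None, 7]
Insertion path: 35 -> 34 -> 15 -> 25
Result: insert 32 as right child of 25
Final tree (level order): [35, 34, 48, 15, None, None, None, 6, 25, None, 7, None, 32]


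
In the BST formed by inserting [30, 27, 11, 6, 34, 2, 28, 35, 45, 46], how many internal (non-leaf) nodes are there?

Tree built from: [30, 27, 11, 6, 34, 2, 28, 35, 45, 46]
Tree (level-order array): [30, 27, 34, 11, 28, None, 35, 6, None, None, None, None, 45, 2, None, None, 46]
Rule: An internal node has at least one child.
Per-node child counts:
  node 30: 2 child(ren)
  node 27: 2 child(ren)
  node 11: 1 child(ren)
  node 6: 1 child(ren)
  node 2: 0 child(ren)
  node 28: 0 child(ren)
  node 34: 1 child(ren)
  node 35: 1 child(ren)
  node 45: 1 child(ren)
  node 46: 0 child(ren)
Matching nodes: [30, 27, 11, 6, 34, 35, 45]
Count of internal (non-leaf) nodes: 7


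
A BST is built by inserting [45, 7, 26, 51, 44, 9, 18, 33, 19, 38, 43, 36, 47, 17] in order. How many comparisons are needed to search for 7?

Search path for 7: 45 -> 7
Found: True
Comparisons: 2


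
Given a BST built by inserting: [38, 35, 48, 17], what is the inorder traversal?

Tree insertion order: [38, 35, 48, 17]
Tree (level-order array): [38, 35, 48, 17]
Inorder traversal: [17, 35, 38, 48]


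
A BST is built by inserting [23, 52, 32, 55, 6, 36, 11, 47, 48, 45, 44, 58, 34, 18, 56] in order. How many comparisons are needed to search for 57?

Search path for 57: 23 -> 52 -> 55 -> 58 -> 56
Found: False
Comparisons: 5


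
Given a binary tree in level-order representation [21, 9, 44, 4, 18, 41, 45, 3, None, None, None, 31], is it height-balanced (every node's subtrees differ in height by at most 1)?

Tree (level-order array): [21, 9, 44, 4, 18, 41, 45, 3, None, None, None, 31]
Definition: a tree is height-balanced if, at every node, |h(left) - h(right)| <= 1 (empty subtree has height -1).
Bottom-up per-node check:
  node 3: h_left=-1, h_right=-1, diff=0 [OK], height=0
  node 4: h_left=0, h_right=-1, diff=1 [OK], height=1
  node 18: h_left=-1, h_right=-1, diff=0 [OK], height=0
  node 9: h_left=1, h_right=0, diff=1 [OK], height=2
  node 31: h_left=-1, h_right=-1, diff=0 [OK], height=0
  node 41: h_left=0, h_right=-1, diff=1 [OK], height=1
  node 45: h_left=-1, h_right=-1, diff=0 [OK], height=0
  node 44: h_left=1, h_right=0, diff=1 [OK], height=2
  node 21: h_left=2, h_right=2, diff=0 [OK], height=3
All nodes satisfy the balance condition.
Result: Balanced


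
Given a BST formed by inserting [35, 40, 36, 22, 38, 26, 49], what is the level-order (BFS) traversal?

Tree insertion order: [35, 40, 36, 22, 38, 26, 49]
Tree (level-order array): [35, 22, 40, None, 26, 36, 49, None, None, None, 38]
BFS from the root, enqueuing left then right child of each popped node:
  queue [35] -> pop 35, enqueue [22, 40], visited so far: [35]
  queue [22, 40] -> pop 22, enqueue [26], visited so far: [35, 22]
  queue [40, 26] -> pop 40, enqueue [36, 49], visited so far: [35, 22, 40]
  queue [26, 36, 49] -> pop 26, enqueue [none], visited so far: [35, 22, 40, 26]
  queue [36, 49] -> pop 36, enqueue [38], visited so far: [35, 22, 40, 26, 36]
  queue [49, 38] -> pop 49, enqueue [none], visited so far: [35, 22, 40, 26, 36, 49]
  queue [38] -> pop 38, enqueue [none], visited so far: [35, 22, 40, 26, 36, 49, 38]
Result: [35, 22, 40, 26, 36, 49, 38]


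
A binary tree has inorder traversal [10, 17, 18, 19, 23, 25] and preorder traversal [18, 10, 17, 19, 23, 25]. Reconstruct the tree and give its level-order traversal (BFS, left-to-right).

Inorder:  [10, 17, 18, 19, 23, 25]
Preorder: [18, 10, 17, 19, 23, 25]
Algorithm: preorder visits root first, so consume preorder in order;
for each root, split the current inorder slice at that value into
left-subtree inorder and right-subtree inorder, then recurse.
Recursive splits:
  root=18; inorder splits into left=[10, 17], right=[19, 23, 25]
  root=10; inorder splits into left=[], right=[17]
  root=17; inorder splits into left=[], right=[]
  root=19; inorder splits into left=[], right=[23, 25]
  root=23; inorder splits into left=[], right=[25]
  root=25; inorder splits into left=[], right=[]
Reconstructed level-order: [18, 10, 19, 17, 23, 25]


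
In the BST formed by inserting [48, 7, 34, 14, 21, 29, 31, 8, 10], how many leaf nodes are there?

Tree built from: [48, 7, 34, 14, 21, 29, 31, 8, 10]
Tree (level-order array): [48, 7, None, None, 34, 14, None, 8, 21, None, 10, None, 29, None, None, None, 31]
Rule: A leaf has 0 children.
Per-node child counts:
  node 48: 1 child(ren)
  node 7: 1 child(ren)
  node 34: 1 child(ren)
  node 14: 2 child(ren)
  node 8: 1 child(ren)
  node 10: 0 child(ren)
  node 21: 1 child(ren)
  node 29: 1 child(ren)
  node 31: 0 child(ren)
Matching nodes: [10, 31]
Count of leaf nodes: 2


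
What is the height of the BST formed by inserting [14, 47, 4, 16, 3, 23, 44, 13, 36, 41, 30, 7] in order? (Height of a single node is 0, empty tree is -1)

Insertion order: [14, 47, 4, 16, 3, 23, 44, 13, 36, 41, 30, 7]
Tree (level-order array): [14, 4, 47, 3, 13, 16, None, None, None, 7, None, None, 23, None, None, None, 44, 36, None, 30, 41]
Compute height bottom-up (empty subtree = -1):
  height(3) = 1 + max(-1, -1) = 0
  height(7) = 1 + max(-1, -1) = 0
  height(13) = 1 + max(0, -1) = 1
  height(4) = 1 + max(0, 1) = 2
  height(30) = 1 + max(-1, -1) = 0
  height(41) = 1 + max(-1, -1) = 0
  height(36) = 1 + max(0, 0) = 1
  height(44) = 1 + max(1, -1) = 2
  height(23) = 1 + max(-1, 2) = 3
  height(16) = 1 + max(-1, 3) = 4
  height(47) = 1 + max(4, -1) = 5
  height(14) = 1 + max(2, 5) = 6
Height = 6


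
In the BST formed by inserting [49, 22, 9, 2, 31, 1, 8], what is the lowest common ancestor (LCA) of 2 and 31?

Tree insertion order: [49, 22, 9, 2, 31, 1, 8]
Tree (level-order array): [49, 22, None, 9, 31, 2, None, None, None, 1, 8]
In a BST, the LCA of p=2, q=31 is the first node v on the
root-to-leaf path with p <= v <= q (go left if both < v, right if both > v).
Walk from root:
  at 49: both 2 and 31 < 49, go left
  at 22: 2 <= 22 <= 31, this is the LCA
LCA = 22


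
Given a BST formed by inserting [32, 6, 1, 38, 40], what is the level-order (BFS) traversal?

Tree insertion order: [32, 6, 1, 38, 40]
Tree (level-order array): [32, 6, 38, 1, None, None, 40]
BFS from the root, enqueuing left then right child of each popped node:
  queue [32] -> pop 32, enqueue [6, 38], visited so far: [32]
  queue [6, 38] -> pop 6, enqueue [1], visited so far: [32, 6]
  queue [38, 1] -> pop 38, enqueue [40], visited so far: [32, 6, 38]
  queue [1, 40] -> pop 1, enqueue [none], visited so far: [32, 6, 38, 1]
  queue [40] -> pop 40, enqueue [none], visited so far: [32, 6, 38, 1, 40]
Result: [32, 6, 38, 1, 40]


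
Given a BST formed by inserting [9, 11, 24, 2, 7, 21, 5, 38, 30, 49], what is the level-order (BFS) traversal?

Tree insertion order: [9, 11, 24, 2, 7, 21, 5, 38, 30, 49]
Tree (level-order array): [9, 2, 11, None, 7, None, 24, 5, None, 21, 38, None, None, None, None, 30, 49]
BFS from the root, enqueuing left then right child of each popped node:
  queue [9] -> pop 9, enqueue [2, 11], visited so far: [9]
  queue [2, 11] -> pop 2, enqueue [7], visited so far: [9, 2]
  queue [11, 7] -> pop 11, enqueue [24], visited so far: [9, 2, 11]
  queue [7, 24] -> pop 7, enqueue [5], visited so far: [9, 2, 11, 7]
  queue [24, 5] -> pop 24, enqueue [21, 38], visited so far: [9, 2, 11, 7, 24]
  queue [5, 21, 38] -> pop 5, enqueue [none], visited so far: [9, 2, 11, 7, 24, 5]
  queue [21, 38] -> pop 21, enqueue [none], visited so far: [9, 2, 11, 7, 24, 5, 21]
  queue [38] -> pop 38, enqueue [30, 49], visited so far: [9, 2, 11, 7, 24, 5, 21, 38]
  queue [30, 49] -> pop 30, enqueue [none], visited so far: [9, 2, 11, 7, 24, 5, 21, 38, 30]
  queue [49] -> pop 49, enqueue [none], visited so far: [9, 2, 11, 7, 24, 5, 21, 38, 30, 49]
Result: [9, 2, 11, 7, 24, 5, 21, 38, 30, 49]


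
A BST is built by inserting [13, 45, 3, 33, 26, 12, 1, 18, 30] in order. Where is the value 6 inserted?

Starting tree (level order): [13, 3, 45, 1, 12, 33, None, None, None, None, None, 26, None, 18, 30]
Insertion path: 13 -> 3 -> 12
Result: insert 6 as left child of 12
Final tree (level order): [13, 3, 45, 1, 12, 33, None, None, None, 6, None, 26, None, None, None, 18, 30]


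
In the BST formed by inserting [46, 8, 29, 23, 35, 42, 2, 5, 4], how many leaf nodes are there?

Tree built from: [46, 8, 29, 23, 35, 42, 2, 5, 4]
Tree (level-order array): [46, 8, None, 2, 29, None, 5, 23, 35, 4, None, None, None, None, 42]
Rule: A leaf has 0 children.
Per-node child counts:
  node 46: 1 child(ren)
  node 8: 2 child(ren)
  node 2: 1 child(ren)
  node 5: 1 child(ren)
  node 4: 0 child(ren)
  node 29: 2 child(ren)
  node 23: 0 child(ren)
  node 35: 1 child(ren)
  node 42: 0 child(ren)
Matching nodes: [4, 23, 42]
Count of leaf nodes: 3


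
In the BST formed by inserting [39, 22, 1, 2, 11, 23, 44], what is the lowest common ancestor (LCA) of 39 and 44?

Tree insertion order: [39, 22, 1, 2, 11, 23, 44]
Tree (level-order array): [39, 22, 44, 1, 23, None, None, None, 2, None, None, None, 11]
In a BST, the LCA of p=39, q=44 is the first node v on the
root-to-leaf path with p <= v <= q (go left if both < v, right if both > v).
Walk from root:
  at 39: 39 <= 39 <= 44, this is the LCA
LCA = 39


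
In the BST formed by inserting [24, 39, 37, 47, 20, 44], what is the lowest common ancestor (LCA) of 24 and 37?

Tree insertion order: [24, 39, 37, 47, 20, 44]
Tree (level-order array): [24, 20, 39, None, None, 37, 47, None, None, 44]
In a BST, the LCA of p=24, q=37 is the first node v on the
root-to-leaf path with p <= v <= q (go left if both < v, right if both > v).
Walk from root:
  at 24: 24 <= 24 <= 37, this is the LCA
LCA = 24


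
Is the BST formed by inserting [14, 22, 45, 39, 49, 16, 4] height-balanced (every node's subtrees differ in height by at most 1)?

Tree (level-order array): [14, 4, 22, None, None, 16, 45, None, None, 39, 49]
Definition: a tree is height-balanced if, at every node, |h(left) - h(right)| <= 1 (empty subtree has height -1).
Bottom-up per-node check:
  node 4: h_left=-1, h_right=-1, diff=0 [OK], height=0
  node 16: h_left=-1, h_right=-1, diff=0 [OK], height=0
  node 39: h_left=-1, h_right=-1, diff=0 [OK], height=0
  node 49: h_left=-1, h_right=-1, diff=0 [OK], height=0
  node 45: h_left=0, h_right=0, diff=0 [OK], height=1
  node 22: h_left=0, h_right=1, diff=1 [OK], height=2
  node 14: h_left=0, h_right=2, diff=2 [FAIL (|0-2|=2 > 1)], height=3
Node 14 violates the condition: |0 - 2| = 2 > 1.
Result: Not balanced


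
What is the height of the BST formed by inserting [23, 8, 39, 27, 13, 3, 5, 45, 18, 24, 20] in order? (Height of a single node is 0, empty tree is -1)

Insertion order: [23, 8, 39, 27, 13, 3, 5, 45, 18, 24, 20]
Tree (level-order array): [23, 8, 39, 3, 13, 27, 45, None, 5, None, 18, 24, None, None, None, None, None, None, 20]
Compute height bottom-up (empty subtree = -1):
  height(5) = 1 + max(-1, -1) = 0
  height(3) = 1 + max(-1, 0) = 1
  height(20) = 1 + max(-1, -1) = 0
  height(18) = 1 + max(-1, 0) = 1
  height(13) = 1 + max(-1, 1) = 2
  height(8) = 1 + max(1, 2) = 3
  height(24) = 1 + max(-1, -1) = 0
  height(27) = 1 + max(0, -1) = 1
  height(45) = 1 + max(-1, -1) = 0
  height(39) = 1 + max(1, 0) = 2
  height(23) = 1 + max(3, 2) = 4
Height = 4


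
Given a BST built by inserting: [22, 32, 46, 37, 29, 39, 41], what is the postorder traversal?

Tree insertion order: [22, 32, 46, 37, 29, 39, 41]
Tree (level-order array): [22, None, 32, 29, 46, None, None, 37, None, None, 39, None, 41]
Postorder traversal: [29, 41, 39, 37, 46, 32, 22]
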